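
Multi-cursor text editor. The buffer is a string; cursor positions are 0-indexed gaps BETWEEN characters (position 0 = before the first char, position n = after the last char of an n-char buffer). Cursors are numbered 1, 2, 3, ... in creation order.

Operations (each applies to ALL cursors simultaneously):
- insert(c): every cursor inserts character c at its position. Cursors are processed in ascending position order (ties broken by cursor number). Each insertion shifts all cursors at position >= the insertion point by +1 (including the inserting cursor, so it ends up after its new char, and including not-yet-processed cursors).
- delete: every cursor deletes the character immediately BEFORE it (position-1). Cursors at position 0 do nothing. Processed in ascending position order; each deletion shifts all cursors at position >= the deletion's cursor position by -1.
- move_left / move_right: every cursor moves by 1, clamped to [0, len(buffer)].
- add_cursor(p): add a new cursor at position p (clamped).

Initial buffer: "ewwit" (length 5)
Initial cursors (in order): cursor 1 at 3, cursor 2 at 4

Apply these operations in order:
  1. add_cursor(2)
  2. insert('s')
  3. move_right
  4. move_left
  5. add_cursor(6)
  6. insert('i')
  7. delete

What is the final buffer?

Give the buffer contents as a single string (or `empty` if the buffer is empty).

After op 1 (add_cursor(2)): buffer="ewwit" (len 5), cursors c3@2 c1@3 c2@4, authorship .....
After op 2 (insert('s')): buffer="ewswsist" (len 8), cursors c3@3 c1@5 c2@7, authorship ..3.1.2.
After op 3 (move_right): buffer="ewswsist" (len 8), cursors c3@4 c1@6 c2@8, authorship ..3.1.2.
After op 4 (move_left): buffer="ewswsist" (len 8), cursors c3@3 c1@5 c2@7, authorship ..3.1.2.
After op 5 (add_cursor(6)): buffer="ewswsist" (len 8), cursors c3@3 c1@5 c4@6 c2@7, authorship ..3.1.2.
After op 6 (insert('i')): buffer="ewsiwsiiisit" (len 12), cursors c3@4 c1@7 c4@9 c2@11, authorship ..33.11.422.
After op 7 (delete): buffer="ewswsist" (len 8), cursors c3@3 c1@5 c4@6 c2@7, authorship ..3.1.2.

Answer: ewswsist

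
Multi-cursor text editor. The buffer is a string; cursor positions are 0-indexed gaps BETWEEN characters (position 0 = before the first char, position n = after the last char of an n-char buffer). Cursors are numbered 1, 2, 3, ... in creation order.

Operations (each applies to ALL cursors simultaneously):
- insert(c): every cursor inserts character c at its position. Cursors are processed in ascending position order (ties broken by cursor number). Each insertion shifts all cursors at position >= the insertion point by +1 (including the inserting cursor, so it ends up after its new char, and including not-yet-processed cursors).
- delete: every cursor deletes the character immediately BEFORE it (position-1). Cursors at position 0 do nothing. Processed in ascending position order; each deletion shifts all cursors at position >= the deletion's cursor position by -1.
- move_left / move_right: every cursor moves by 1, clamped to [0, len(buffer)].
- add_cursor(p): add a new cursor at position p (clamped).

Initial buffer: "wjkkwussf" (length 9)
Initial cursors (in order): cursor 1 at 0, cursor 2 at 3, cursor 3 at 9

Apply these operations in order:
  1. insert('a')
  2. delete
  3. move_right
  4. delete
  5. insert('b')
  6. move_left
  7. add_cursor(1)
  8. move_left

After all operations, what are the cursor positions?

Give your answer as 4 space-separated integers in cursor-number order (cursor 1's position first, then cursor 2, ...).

Answer: 0 2 7 0

Derivation:
After op 1 (insert('a')): buffer="awjkakwussfa" (len 12), cursors c1@1 c2@5 c3@12, authorship 1...2......3
After op 2 (delete): buffer="wjkkwussf" (len 9), cursors c1@0 c2@3 c3@9, authorship .........
After op 3 (move_right): buffer="wjkkwussf" (len 9), cursors c1@1 c2@4 c3@9, authorship .........
After op 4 (delete): buffer="jkwuss" (len 6), cursors c1@0 c2@2 c3@6, authorship ......
After op 5 (insert('b')): buffer="bjkbwussb" (len 9), cursors c1@1 c2@4 c3@9, authorship 1..2....3
After op 6 (move_left): buffer="bjkbwussb" (len 9), cursors c1@0 c2@3 c3@8, authorship 1..2....3
After op 7 (add_cursor(1)): buffer="bjkbwussb" (len 9), cursors c1@0 c4@1 c2@3 c3@8, authorship 1..2....3
After op 8 (move_left): buffer="bjkbwussb" (len 9), cursors c1@0 c4@0 c2@2 c3@7, authorship 1..2....3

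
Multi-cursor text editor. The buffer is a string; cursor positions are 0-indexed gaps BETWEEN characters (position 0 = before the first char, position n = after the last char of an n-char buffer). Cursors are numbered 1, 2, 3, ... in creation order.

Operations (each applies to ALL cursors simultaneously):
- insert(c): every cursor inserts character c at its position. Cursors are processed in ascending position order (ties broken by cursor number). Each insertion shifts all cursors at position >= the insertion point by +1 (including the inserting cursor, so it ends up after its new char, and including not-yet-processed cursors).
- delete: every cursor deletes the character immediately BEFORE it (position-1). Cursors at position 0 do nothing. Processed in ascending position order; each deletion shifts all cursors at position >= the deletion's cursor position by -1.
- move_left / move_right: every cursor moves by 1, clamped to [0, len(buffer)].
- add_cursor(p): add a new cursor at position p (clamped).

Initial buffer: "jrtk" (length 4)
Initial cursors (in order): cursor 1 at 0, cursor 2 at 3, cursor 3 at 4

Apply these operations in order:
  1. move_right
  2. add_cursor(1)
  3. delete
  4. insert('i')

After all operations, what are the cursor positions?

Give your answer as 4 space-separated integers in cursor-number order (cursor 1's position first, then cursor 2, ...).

After op 1 (move_right): buffer="jrtk" (len 4), cursors c1@1 c2@4 c3@4, authorship ....
After op 2 (add_cursor(1)): buffer="jrtk" (len 4), cursors c1@1 c4@1 c2@4 c3@4, authorship ....
After op 3 (delete): buffer="r" (len 1), cursors c1@0 c4@0 c2@1 c3@1, authorship .
After op 4 (insert('i')): buffer="iirii" (len 5), cursors c1@2 c4@2 c2@5 c3@5, authorship 14.23

Answer: 2 5 5 2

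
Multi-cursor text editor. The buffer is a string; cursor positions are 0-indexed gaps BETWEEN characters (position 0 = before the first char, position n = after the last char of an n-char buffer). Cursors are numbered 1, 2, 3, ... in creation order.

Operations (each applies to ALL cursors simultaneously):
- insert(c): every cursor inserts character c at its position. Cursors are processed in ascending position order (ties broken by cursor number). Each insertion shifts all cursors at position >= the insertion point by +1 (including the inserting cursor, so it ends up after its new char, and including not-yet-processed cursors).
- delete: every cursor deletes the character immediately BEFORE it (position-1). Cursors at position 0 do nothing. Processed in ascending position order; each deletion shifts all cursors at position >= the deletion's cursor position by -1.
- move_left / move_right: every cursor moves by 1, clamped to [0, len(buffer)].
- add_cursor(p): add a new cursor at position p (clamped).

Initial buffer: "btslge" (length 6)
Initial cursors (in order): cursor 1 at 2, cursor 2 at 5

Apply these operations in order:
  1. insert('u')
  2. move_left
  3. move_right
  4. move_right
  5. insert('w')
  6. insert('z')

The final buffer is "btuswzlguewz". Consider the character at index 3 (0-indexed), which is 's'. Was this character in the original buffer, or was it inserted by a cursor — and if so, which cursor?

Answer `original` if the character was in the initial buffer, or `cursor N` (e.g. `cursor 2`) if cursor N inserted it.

After op 1 (insert('u')): buffer="btuslgue" (len 8), cursors c1@3 c2@7, authorship ..1...2.
After op 2 (move_left): buffer="btuslgue" (len 8), cursors c1@2 c2@6, authorship ..1...2.
After op 3 (move_right): buffer="btuslgue" (len 8), cursors c1@3 c2@7, authorship ..1...2.
After op 4 (move_right): buffer="btuslgue" (len 8), cursors c1@4 c2@8, authorship ..1...2.
After op 5 (insert('w')): buffer="btuswlguew" (len 10), cursors c1@5 c2@10, authorship ..1.1..2.2
After op 6 (insert('z')): buffer="btuswzlguewz" (len 12), cursors c1@6 c2@12, authorship ..1.11..2.22
Authorship (.=original, N=cursor N): . . 1 . 1 1 . . 2 . 2 2
Index 3: author = original

Answer: original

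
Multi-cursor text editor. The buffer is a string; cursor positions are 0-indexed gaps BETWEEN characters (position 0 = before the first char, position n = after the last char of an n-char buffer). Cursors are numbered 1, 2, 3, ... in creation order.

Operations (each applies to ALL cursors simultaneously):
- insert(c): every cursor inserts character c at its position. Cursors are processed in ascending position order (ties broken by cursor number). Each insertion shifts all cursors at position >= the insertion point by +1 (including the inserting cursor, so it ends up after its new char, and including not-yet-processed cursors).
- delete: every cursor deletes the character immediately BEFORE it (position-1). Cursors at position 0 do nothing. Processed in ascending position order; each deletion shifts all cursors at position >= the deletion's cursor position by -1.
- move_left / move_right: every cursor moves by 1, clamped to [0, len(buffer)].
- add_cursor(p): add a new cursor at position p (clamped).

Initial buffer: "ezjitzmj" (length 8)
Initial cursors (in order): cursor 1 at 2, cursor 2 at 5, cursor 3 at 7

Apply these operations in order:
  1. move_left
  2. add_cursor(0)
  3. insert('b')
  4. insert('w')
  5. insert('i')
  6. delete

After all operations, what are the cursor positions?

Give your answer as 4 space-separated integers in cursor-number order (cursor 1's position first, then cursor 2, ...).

After op 1 (move_left): buffer="ezjitzmj" (len 8), cursors c1@1 c2@4 c3@6, authorship ........
After op 2 (add_cursor(0)): buffer="ezjitzmj" (len 8), cursors c4@0 c1@1 c2@4 c3@6, authorship ........
After op 3 (insert('b')): buffer="bebzjibtzbmj" (len 12), cursors c4@1 c1@3 c2@7 c3@10, authorship 4.1...2..3..
After op 4 (insert('w')): buffer="bwebwzjibwtzbwmj" (len 16), cursors c4@2 c1@5 c2@10 c3@14, authorship 44.11...22..33..
After op 5 (insert('i')): buffer="bwiebwizjibwitzbwimj" (len 20), cursors c4@3 c1@7 c2@13 c3@18, authorship 444.111...222..333..
After op 6 (delete): buffer="bwebwzjibwtzbwmj" (len 16), cursors c4@2 c1@5 c2@10 c3@14, authorship 44.11...22..33..

Answer: 5 10 14 2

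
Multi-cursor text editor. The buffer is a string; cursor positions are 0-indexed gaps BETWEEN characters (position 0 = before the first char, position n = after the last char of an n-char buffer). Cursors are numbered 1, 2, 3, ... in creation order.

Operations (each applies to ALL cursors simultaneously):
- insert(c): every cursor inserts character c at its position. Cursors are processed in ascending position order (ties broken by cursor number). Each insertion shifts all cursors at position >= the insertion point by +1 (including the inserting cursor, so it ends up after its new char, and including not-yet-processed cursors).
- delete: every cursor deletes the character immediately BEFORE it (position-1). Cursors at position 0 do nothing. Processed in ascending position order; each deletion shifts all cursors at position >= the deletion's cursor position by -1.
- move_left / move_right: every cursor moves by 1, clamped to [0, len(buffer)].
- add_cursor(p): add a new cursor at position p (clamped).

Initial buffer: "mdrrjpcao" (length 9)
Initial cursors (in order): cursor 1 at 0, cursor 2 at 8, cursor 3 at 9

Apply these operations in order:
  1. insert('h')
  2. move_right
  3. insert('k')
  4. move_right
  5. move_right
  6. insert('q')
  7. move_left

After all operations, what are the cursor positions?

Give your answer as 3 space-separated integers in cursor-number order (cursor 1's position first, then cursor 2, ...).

After op 1 (insert('h')): buffer="hmdrrjpcahoh" (len 12), cursors c1@1 c2@10 c3@12, authorship 1........2.3
After op 2 (move_right): buffer="hmdrrjpcahoh" (len 12), cursors c1@2 c2@11 c3@12, authorship 1........2.3
After op 3 (insert('k')): buffer="hmkdrrjpcahokhk" (len 15), cursors c1@3 c2@13 c3@15, authorship 1.1.......2.233
After op 4 (move_right): buffer="hmkdrrjpcahokhk" (len 15), cursors c1@4 c2@14 c3@15, authorship 1.1.......2.233
After op 5 (move_right): buffer="hmkdrrjpcahokhk" (len 15), cursors c1@5 c2@15 c3@15, authorship 1.1.......2.233
After op 6 (insert('q')): buffer="hmkdrqrjpcahokhkqq" (len 18), cursors c1@6 c2@18 c3@18, authorship 1.1..1.....2.23323
After op 7 (move_left): buffer="hmkdrqrjpcahokhkqq" (len 18), cursors c1@5 c2@17 c3@17, authorship 1.1..1.....2.23323

Answer: 5 17 17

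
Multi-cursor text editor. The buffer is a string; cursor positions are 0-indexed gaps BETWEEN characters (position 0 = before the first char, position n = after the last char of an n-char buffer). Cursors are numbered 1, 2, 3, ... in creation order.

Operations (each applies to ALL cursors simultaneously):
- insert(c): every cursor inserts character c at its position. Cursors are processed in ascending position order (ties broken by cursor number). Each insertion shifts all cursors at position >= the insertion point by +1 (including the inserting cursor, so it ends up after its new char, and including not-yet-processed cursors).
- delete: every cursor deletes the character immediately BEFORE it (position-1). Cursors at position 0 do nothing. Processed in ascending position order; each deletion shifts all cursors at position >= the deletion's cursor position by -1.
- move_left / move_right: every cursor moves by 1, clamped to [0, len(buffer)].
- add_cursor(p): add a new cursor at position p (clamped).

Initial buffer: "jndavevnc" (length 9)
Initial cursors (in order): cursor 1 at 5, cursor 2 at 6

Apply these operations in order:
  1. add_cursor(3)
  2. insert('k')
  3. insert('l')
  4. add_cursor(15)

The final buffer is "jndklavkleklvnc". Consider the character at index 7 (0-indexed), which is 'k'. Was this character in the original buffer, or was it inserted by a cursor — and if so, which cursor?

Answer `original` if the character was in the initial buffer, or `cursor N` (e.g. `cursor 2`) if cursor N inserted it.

Answer: cursor 1

Derivation:
After op 1 (add_cursor(3)): buffer="jndavevnc" (len 9), cursors c3@3 c1@5 c2@6, authorship .........
After op 2 (insert('k')): buffer="jndkavkekvnc" (len 12), cursors c3@4 c1@7 c2@9, authorship ...3..1.2...
After op 3 (insert('l')): buffer="jndklavkleklvnc" (len 15), cursors c3@5 c1@9 c2@12, authorship ...33..11.22...
After op 4 (add_cursor(15)): buffer="jndklavkleklvnc" (len 15), cursors c3@5 c1@9 c2@12 c4@15, authorship ...33..11.22...
Authorship (.=original, N=cursor N): . . . 3 3 . . 1 1 . 2 2 . . .
Index 7: author = 1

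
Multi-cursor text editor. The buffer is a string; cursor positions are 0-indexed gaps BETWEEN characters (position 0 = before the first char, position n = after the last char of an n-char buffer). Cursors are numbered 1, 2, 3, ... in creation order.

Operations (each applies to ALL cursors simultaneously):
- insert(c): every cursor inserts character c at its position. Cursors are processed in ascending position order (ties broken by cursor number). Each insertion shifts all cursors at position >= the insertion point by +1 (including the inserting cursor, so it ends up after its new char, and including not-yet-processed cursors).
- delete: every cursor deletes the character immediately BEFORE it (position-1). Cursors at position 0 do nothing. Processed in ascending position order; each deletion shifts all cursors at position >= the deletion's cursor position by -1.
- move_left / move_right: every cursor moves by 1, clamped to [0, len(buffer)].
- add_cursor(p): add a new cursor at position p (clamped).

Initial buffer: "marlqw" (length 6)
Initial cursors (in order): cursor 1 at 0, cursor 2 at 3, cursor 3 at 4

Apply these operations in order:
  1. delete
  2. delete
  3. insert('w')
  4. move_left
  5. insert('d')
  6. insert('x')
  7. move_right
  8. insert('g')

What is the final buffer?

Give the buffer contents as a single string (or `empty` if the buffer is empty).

After op 1 (delete): buffer="maqw" (len 4), cursors c1@0 c2@2 c3@2, authorship ....
After op 2 (delete): buffer="qw" (len 2), cursors c1@0 c2@0 c3@0, authorship ..
After op 3 (insert('w')): buffer="wwwqw" (len 5), cursors c1@3 c2@3 c3@3, authorship 123..
After op 4 (move_left): buffer="wwwqw" (len 5), cursors c1@2 c2@2 c3@2, authorship 123..
After op 5 (insert('d')): buffer="wwdddwqw" (len 8), cursors c1@5 c2@5 c3@5, authorship 121233..
After op 6 (insert('x')): buffer="wwdddxxxwqw" (len 11), cursors c1@8 c2@8 c3@8, authorship 121231233..
After op 7 (move_right): buffer="wwdddxxxwqw" (len 11), cursors c1@9 c2@9 c3@9, authorship 121231233..
After op 8 (insert('g')): buffer="wwdddxxxwgggqw" (len 14), cursors c1@12 c2@12 c3@12, authorship 121231233123..

Answer: wwdddxxxwgggqw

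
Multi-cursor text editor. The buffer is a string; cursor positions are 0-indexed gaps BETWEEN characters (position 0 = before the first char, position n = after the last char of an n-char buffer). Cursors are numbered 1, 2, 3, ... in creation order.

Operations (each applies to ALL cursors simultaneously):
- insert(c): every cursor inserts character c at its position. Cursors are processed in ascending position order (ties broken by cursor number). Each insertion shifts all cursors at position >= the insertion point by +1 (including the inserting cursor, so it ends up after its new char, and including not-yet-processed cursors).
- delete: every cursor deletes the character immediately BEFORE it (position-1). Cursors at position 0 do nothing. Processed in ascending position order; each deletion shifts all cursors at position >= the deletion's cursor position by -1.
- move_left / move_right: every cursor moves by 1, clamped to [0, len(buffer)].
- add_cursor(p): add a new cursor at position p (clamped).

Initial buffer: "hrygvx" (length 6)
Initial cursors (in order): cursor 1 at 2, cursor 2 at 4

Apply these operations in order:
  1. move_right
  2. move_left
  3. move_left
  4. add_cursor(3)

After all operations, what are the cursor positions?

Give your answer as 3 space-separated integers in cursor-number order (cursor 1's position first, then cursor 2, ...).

Answer: 1 3 3

Derivation:
After op 1 (move_right): buffer="hrygvx" (len 6), cursors c1@3 c2@5, authorship ......
After op 2 (move_left): buffer="hrygvx" (len 6), cursors c1@2 c2@4, authorship ......
After op 3 (move_left): buffer="hrygvx" (len 6), cursors c1@1 c2@3, authorship ......
After op 4 (add_cursor(3)): buffer="hrygvx" (len 6), cursors c1@1 c2@3 c3@3, authorship ......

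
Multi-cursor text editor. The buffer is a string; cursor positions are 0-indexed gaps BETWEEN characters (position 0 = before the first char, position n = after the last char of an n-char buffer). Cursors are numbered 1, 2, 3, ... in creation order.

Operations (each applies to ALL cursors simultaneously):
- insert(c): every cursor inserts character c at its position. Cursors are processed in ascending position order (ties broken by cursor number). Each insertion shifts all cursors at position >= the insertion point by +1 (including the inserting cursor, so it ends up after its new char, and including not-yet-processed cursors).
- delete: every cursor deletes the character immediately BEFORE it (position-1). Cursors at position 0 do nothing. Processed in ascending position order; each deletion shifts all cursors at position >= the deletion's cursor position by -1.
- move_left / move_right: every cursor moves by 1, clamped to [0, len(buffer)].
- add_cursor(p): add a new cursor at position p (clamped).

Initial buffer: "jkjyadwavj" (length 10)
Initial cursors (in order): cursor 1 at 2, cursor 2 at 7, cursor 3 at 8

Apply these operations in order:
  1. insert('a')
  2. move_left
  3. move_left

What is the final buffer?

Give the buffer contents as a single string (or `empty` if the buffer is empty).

After op 1 (insert('a')): buffer="jkajyadwaaavj" (len 13), cursors c1@3 c2@9 c3@11, authorship ..1.....2.3..
After op 2 (move_left): buffer="jkajyadwaaavj" (len 13), cursors c1@2 c2@8 c3@10, authorship ..1.....2.3..
After op 3 (move_left): buffer="jkajyadwaaavj" (len 13), cursors c1@1 c2@7 c3@9, authorship ..1.....2.3..

Answer: jkajyadwaaavj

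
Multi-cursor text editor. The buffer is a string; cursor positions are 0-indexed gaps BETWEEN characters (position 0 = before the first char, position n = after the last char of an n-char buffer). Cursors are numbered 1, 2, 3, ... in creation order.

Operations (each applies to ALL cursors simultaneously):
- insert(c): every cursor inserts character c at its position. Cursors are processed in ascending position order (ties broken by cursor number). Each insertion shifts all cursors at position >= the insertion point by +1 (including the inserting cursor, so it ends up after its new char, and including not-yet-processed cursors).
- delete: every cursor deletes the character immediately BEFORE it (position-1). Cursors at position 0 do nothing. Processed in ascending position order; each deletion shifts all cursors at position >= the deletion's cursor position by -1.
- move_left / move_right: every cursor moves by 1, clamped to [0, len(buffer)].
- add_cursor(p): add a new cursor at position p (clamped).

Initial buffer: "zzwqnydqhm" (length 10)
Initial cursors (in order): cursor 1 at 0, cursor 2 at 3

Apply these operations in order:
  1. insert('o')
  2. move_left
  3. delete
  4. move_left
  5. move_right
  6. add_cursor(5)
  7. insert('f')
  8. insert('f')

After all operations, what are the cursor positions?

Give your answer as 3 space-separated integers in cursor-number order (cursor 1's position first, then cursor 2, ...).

Answer: 3 7 11

Derivation:
After op 1 (insert('o')): buffer="ozzwoqnydqhm" (len 12), cursors c1@1 c2@5, authorship 1...2.......
After op 2 (move_left): buffer="ozzwoqnydqhm" (len 12), cursors c1@0 c2@4, authorship 1...2.......
After op 3 (delete): buffer="ozzoqnydqhm" (len 11), cursors c1@0 c2@3, authorship 1..2.......
After op 4 (move_left): buffer="ozzoqnydqhm" (len 11), cursors c1@0 c2@2, authorship 1..2.......
After op 5 (move_right): buffer="ozzoqnydqhm" (len 11), cursors c1@1 c2@3, authorship 1..2.......
After op 6 (add_cursor(5)): buffer="ozzoqnydqhm" (len 11), cursors c1@1 c2@3 c3@5, authorship 1..2.......
After op 7 (insert('f')): buffer="ofzzfoqfnydqhm" (len 14), cursors c1@2 c2@5 c3@8, authorship 11..22.3......
After op 8 (insert('f')): buffer="offzzffoqffnydqhm" (len 17), cursors c1@3 c2@7 c3@11, authorship 111..222.33......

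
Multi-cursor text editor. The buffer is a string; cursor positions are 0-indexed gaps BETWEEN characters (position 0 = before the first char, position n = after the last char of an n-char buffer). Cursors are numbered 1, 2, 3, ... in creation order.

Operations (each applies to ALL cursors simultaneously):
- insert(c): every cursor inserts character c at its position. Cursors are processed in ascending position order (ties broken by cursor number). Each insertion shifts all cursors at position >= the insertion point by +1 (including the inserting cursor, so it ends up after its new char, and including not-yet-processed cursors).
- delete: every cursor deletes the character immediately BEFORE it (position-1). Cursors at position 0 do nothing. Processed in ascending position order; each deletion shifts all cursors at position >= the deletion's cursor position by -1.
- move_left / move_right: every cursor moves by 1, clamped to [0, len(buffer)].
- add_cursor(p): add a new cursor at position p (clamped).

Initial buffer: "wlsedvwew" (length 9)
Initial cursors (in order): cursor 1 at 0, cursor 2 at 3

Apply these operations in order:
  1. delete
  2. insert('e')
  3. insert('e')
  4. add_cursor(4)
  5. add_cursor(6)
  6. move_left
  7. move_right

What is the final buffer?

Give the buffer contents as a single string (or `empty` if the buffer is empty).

After op 1 (delete): buffer="wledvwew" (len 8), cursors c1@0 c2@2, authorship ........
After op 2 (insert('e')): buffer="ewleedvwew" (len 10), cursors c1@1 c2@4, authorship 1..2......
After op 3 (insert('e')): buffer="eewleeedvwew" (len 12), cursors c1@2 c2@6, authorship 11..22......
After op 4 (add_cursor(4)): buffer="eewleeedvwew" (len 12), cursors c1@2 c3@4 c2@6, authorship 11..22......
After op 5 (add_cursor(6)): buffer="eewleeedvwew" (len 12), cursors c1@2 c3@4 c2@6 c4@6, authorship 11..22......
After op 6 (move_left): buffer="eewleeedvwew" (len 12), cursors c1@1 c3@3 c2@5 c4@5, authorship 11..22......
After op 7 (move_right): buffer="eewleeedvwew" (len 12), cursors c1@2 c3@4 c2@6 c4@6, authorship 11..22......

Answer: eewleeedvwew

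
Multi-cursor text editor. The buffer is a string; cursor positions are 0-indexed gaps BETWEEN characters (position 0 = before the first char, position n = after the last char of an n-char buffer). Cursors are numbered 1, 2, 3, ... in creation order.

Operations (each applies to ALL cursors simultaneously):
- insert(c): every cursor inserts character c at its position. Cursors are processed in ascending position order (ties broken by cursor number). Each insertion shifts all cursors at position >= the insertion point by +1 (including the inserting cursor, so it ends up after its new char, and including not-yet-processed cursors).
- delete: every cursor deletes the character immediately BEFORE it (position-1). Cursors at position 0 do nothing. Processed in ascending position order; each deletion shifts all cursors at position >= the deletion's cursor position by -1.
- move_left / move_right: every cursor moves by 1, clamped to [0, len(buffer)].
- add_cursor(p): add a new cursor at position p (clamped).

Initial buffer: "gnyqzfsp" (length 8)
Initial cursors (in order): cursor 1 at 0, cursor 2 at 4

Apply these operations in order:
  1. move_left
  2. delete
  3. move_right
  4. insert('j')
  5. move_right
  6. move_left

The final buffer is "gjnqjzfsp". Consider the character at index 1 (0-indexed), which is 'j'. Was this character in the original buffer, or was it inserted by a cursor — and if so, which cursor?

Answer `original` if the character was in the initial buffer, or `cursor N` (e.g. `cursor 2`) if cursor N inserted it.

Answer: cursor 1

Derivation:
After op 1 (move_left): buffer="gnyqzfsp" (len 8), cursors c1@0 c2@3, authorship ........
After op 2 (delete): buffer="gnqzfsp" (len 7), cursors c1@0 c2@2, authorship .......
After op 3 (move_right): buffer="gnqzfsp" (len 7), cursors c1@1 c2@3, authorship .......
After op 4 (insert('j')): buffer="gjnqjzfsp" (len 9), cursors c1@2 c2@5, authorship .1..2....
After op 5 (move_right): buffer="gjnqjzfsp" (len 9), cursors c1@3 c2@6, authorship .1..2....
After op 6 (move_left): buffer="gjnqjzfsp" (len 9), cursors c1@2 c2@5, authorship .1..2....
Authorship (.=original, N=cursor N): . 1 . . 2 . . . .
Index 1: author = 1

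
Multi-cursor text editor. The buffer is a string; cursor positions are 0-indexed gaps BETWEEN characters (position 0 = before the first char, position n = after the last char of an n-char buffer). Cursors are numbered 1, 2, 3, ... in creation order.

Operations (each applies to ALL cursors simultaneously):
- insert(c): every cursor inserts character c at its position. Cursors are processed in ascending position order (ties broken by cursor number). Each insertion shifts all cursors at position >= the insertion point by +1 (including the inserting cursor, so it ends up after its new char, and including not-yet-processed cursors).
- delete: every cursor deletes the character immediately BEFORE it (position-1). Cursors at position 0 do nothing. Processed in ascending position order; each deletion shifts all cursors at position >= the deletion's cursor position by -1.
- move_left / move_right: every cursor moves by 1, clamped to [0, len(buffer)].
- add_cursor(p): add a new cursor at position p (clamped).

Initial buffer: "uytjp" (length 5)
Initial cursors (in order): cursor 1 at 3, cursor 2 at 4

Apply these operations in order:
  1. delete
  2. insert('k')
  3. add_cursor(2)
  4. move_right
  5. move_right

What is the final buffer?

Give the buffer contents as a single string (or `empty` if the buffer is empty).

Answer: uykkp

Derivation:
After op 1 (delete): buffer="uyp" (len 3), cursors c1@2 c2@2, authorship ...
After op 2 (insert('k')): buffer="uykkp" (len 5), cursors c1@4 c2@4, authorship ..12.
After op 3 (add_cursor(2)): buffer="uykkp" (len 5), cursors c3@2 c1@4 c2@4, authorship ..12.
After op 4 (move_right): buffer="uykkp" (len 5), cursors c3@3 c1@5 c2@5, authorship ..12.
After op 5 (move_right): buffer="uykkp" (len 5), cursors c3@4 c1@5 c2@5, authorship ..12.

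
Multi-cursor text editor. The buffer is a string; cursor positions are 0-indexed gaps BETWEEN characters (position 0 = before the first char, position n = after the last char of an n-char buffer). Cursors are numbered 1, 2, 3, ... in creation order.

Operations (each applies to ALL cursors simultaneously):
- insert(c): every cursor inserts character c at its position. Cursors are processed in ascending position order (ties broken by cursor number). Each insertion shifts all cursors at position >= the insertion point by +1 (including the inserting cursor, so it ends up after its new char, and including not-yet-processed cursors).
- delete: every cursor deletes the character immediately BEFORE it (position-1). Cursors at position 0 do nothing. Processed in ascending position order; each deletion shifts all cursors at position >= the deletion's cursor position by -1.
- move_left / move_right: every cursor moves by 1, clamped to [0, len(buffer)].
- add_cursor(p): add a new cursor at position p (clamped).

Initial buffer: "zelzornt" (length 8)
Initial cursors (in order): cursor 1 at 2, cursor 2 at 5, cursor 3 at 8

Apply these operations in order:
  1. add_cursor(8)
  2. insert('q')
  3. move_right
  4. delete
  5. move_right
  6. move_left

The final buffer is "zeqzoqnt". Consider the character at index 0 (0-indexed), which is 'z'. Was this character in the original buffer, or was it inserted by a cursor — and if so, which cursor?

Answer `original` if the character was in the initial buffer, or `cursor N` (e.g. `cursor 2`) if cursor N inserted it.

After op 1 (add_cursor(8)): buffer="zelzornt" (len 8), cursors c1@2 c2@5 c3@8 c4@8, authorship ........
After op 2 (insert('q')): buffer="zeqlzoqrntqq" (len 12), cursors c1@3 c2@7 c3@12 c4@12, authorship ..1...2...34
After op 3 (move_right): buffer="zeqlzoqrntqq" (len 12), cursors c1@4 c2@8 c3@12 c4@12, authorship ..1...2...34
After op 4 (delete): buffer="zeqzoqnt" (len 8), cursors c1@3 c2@6 c3@8 c4@8, authorship ..1..2..
After op 5 (move_right): buffer="zeqzoqnt" (len 8), cursors c1@4 c2@7 c3@8 c4@8, authorship ..1..2..
After op 6 (move_left): buffer="zeqzoqnt" (len 8), cursors c1@3 c2@6 c3@7 c4@7, authorship ..1..2..
Authorship (.=original, N=cursor N): . . 1 . . 2 . .
Index 0: author = original

Answer: original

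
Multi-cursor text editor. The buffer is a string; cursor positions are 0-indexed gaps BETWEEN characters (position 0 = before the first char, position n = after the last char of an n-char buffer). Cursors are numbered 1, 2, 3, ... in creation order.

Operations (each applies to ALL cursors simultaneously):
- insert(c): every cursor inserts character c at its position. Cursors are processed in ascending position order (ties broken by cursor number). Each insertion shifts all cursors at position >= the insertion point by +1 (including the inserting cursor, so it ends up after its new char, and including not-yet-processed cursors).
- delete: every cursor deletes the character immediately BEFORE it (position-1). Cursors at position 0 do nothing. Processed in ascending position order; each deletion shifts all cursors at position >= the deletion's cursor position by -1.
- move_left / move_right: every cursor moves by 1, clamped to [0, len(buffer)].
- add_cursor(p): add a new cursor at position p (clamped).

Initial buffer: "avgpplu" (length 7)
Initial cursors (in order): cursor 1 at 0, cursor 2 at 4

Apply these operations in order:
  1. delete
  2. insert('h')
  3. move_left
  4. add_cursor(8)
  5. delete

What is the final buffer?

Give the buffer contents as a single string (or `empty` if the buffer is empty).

Answer: havhpl

Derivation:
After op 1 (delete): buffer="avgplu" (len 6), cursors c1@0 c2@3, authorship ......
After op 2 (insert('h')): buffer="havghplu" (len 8), cursors c1@1 c2@5, authorship 1...2...
After op 3 (move_left): buffer="havghplu" (len 8), cursors c1@0 c2@4, authorship 1...2...
After op 4 (add_cursor(8)): buffer="havghplu" (len 8), cursors c1@0 c2@4 c3@8, authorship 1...2...
After op 5 (delete): buffer="havhpl" (len 6), cursors c1@0 c2@3 c3@6, authorship 1..2..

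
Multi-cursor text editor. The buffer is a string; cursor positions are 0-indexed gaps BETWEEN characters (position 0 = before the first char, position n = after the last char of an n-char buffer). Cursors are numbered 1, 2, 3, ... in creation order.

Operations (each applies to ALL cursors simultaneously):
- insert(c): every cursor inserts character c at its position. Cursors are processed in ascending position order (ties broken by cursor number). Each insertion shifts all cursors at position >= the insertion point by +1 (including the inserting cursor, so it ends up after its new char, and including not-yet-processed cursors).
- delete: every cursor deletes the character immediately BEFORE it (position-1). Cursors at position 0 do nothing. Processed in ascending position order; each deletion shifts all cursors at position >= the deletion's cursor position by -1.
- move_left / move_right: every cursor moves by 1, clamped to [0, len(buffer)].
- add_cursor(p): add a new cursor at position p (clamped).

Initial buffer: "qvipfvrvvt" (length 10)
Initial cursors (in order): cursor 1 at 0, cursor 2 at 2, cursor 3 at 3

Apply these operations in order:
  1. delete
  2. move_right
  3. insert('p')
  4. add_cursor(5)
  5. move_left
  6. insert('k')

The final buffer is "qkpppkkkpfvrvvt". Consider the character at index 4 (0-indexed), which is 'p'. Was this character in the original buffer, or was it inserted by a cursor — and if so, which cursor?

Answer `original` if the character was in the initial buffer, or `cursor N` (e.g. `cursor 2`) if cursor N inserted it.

Answer: cursor 2

Derivation:
After op 1 (delete): buffer="qpfvrvvt" (len 8), cursors c1@0 c2@1 c3@1, authorship ........
After op 2 (move_right): buffer="qpfvrvvt" (len 8), cursors c1@1 c2@2 c3@2, authorship ........
After op 3 (insert('p')): buffer="qppppfvrvvt" (len 11), cursors c1@2 c2@5 c3@5, authorship .1.23......
After op 4 (add_cursor(5)): buffer="qppppfvrvvt" (len 11), cursors c1@2 c2@5 c3@5 c4@5, authorship .1.23......
After op 5 (move_left): buffer="qppppfvrvvt" (len 11), cursors c1@1 c2@4 c3@4 c4@4, authorship .1.23......
After op 6 (insert('k')): buffer="qkpppkkkpfvrvvt" (len 15), cursors c1@2 c2@8 c3@8 c4@8, authorship .11.22343......
Authorship (.=original, N=cursor N): . 1 1 . 2 2 3 4 3 . . . . . .
Index 4: author = 2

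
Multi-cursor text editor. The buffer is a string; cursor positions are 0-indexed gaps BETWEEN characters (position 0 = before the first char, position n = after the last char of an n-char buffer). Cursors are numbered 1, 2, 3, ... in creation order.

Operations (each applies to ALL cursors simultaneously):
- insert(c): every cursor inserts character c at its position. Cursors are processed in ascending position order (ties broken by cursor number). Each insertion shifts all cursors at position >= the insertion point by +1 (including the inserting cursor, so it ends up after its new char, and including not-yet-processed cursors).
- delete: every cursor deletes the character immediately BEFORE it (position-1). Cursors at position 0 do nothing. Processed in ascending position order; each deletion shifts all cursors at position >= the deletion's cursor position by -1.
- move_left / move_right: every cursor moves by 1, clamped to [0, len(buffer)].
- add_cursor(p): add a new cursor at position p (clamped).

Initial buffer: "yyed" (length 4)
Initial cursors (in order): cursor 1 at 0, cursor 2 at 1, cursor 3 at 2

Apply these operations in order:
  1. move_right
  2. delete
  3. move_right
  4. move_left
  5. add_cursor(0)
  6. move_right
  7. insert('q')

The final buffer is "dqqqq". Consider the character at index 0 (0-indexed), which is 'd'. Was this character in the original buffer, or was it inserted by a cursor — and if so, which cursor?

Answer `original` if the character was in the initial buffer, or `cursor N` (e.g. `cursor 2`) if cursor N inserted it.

After op 1 (move_right): buffer="yyed" (len 4), cursors c1@1 c2@2 c3@3, authorship ....
After op 2 (delete): buffer="d" (len 1), cursors c1@0 c2@0 c3@0, authorship .
After op 3 (move_right): buffer="d" (len 1), cursors c1@1 c2@1 c3@1, authorship .
After op 4 (move_left): buffer="d" (len 1), cursors c1@0 c2@0 c3@0, authorship .
After op 5 (add_cursor(0)): buffer="d" (len 1), cursors c1@0 c2@0 c3@0 c4@0, authorship .
After op 6 (move_right): buffer="d" (len 1), cursors c1@1 c2@1 c3@1 c4@1, authorship .
After op 7 (insert('q')): buffer="dqqqq" (len 5), cursors c1@5 c2@5 c3@5 c4@5, authorship .1234
Authorship (.=original, N=cursor N): . 1 2 3 4
Index 0: author = original

Answer: original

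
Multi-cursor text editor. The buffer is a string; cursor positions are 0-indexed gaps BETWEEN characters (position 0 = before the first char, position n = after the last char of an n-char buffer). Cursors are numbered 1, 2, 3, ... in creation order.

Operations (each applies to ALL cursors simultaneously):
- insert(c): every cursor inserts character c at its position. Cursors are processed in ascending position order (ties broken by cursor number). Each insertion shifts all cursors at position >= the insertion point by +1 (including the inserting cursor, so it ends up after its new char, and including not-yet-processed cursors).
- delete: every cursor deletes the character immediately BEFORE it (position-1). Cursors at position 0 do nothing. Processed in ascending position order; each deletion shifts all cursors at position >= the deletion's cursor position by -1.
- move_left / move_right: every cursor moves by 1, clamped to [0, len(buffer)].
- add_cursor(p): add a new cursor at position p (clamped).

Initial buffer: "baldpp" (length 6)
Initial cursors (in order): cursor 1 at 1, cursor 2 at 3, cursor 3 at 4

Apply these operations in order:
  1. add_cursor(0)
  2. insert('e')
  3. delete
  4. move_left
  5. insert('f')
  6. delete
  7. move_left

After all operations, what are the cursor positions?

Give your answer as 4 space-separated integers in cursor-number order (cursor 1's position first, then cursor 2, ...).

Answer: 0 1 2 0

Derivation:
After op 1 (add_cursor(0)): buffer="baldpp" (len 6), cursors c4@0 c1@1 c2@3 c3@4, authorship ......
After op 2 (insert('e')): buffer="ebealedepp" (len 10), cursors c4@1 c1@3 c2@6 c3@8, authorship 4.1..2.3..
After op 3 (delete): buffer="baldpp" (len 6), cursors c4@0 c1@1 c2@3 c3@4, authorship ......
After op 4 (move_left): buffer="baldpp" (len 6), cursors c1@0 c4@0 c2@2 c3@3, authorship ......
After op 5 (insert('f')): buffer="ffbaflfdpp" (len 10), cursors c1@2 c4@2 c2@5 c3@7, authorship 14..2.3...
After op 6 (delete): buffer="baldpp" (len 6), cursors c1@0 c4@0 c2@2 c3@3, authorship ......
After op 7 (move_left): buffer="baldpp" (len 6), cursors c1@0 c4@0 c2@1 c3@2, authorship ......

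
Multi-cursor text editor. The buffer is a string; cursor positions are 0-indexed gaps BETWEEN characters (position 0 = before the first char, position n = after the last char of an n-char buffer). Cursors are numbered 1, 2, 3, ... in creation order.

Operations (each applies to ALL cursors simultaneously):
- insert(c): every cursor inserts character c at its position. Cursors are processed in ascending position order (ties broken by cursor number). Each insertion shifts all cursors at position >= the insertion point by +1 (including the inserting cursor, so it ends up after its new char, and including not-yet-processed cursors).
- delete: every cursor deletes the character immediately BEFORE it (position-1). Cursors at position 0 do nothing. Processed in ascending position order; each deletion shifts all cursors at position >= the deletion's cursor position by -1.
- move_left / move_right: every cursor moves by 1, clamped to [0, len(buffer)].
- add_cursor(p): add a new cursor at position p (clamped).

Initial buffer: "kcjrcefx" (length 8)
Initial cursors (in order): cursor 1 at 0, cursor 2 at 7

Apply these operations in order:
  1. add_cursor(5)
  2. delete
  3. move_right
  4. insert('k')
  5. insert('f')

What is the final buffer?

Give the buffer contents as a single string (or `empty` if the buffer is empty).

Answer: kkfcjrekfxkf

Derivation:
After op 1 (add_cursor(5)): buffer="kcjrcefx" (len 8), cursors c1@0 c3@5 c2@7, authorship ........
After op 2 (delete): buffer="kcjrex" (len 6), cursors c1@0 c3@4 c2@5, authorship ......
After op 3 (move_right): buffer="kcjrex" (len 6), cursors c1@1 c3@5 c2@6, authorship ......
After op 4 (insert('k')): buffer="kkcjrekxk" (len 9), cursors c1@2 c3@7 c2@9, authorship .1....3.2
After op 5 (insert('f')): buffer="kkfcjrekfxkf" (len 12), cursors c1@3 c3@9 c2@12, authorship .11....33.22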